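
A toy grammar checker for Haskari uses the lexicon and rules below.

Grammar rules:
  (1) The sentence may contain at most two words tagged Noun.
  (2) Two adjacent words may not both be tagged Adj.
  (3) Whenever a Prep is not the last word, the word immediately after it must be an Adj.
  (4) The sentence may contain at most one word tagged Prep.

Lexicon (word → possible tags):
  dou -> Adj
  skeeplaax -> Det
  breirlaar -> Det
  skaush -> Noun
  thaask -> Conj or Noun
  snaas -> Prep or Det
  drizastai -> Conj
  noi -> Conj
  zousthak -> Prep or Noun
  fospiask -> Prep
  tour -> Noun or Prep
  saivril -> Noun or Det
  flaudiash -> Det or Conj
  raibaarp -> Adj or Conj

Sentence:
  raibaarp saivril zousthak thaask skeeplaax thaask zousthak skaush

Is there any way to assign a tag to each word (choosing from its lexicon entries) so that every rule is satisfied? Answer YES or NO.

NO

Candidates per position — 1:raibaarp {Adj,Conj}; 2:saivril {Noun,Det}; 3:zousthak {Prep,Noun}; 4:thaask {Conj,Noun}; 5:skeeplaax {Det}; 6:thaask {Conj,Noun}; 7:zousthak {Prep,Noun}; 8:skaush {Noun}.
Every candidate sequence violates at least one rule; no consistent tagging exists.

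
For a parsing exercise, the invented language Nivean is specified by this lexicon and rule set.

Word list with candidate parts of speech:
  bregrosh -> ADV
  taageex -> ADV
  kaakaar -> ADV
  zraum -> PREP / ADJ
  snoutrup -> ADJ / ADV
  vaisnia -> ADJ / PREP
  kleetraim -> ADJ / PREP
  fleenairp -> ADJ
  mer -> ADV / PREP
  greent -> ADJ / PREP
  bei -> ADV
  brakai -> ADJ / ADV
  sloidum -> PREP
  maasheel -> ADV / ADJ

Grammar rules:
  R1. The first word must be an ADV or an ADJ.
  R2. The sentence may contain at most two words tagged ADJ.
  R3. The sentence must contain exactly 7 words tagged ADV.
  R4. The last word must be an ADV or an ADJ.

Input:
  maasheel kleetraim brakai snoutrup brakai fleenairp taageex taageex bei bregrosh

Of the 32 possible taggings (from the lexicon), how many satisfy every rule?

Candidates per position — 1:maasheel {ADV,ADJ}; 2:kleetraim {ADJ,PREP}; 3:brakai {ADJ,ADV}; 4:snoutrup {ADJ,ADV}; 5:brakai {ADJ,ADV}; 6:fleenairp {ADJ}; 7:taageex {ADV}; 8:taageex {ADV}; 9:bei {ADV}; 10:bregrosh {ADV}.
There are 32 candidate sequences in total.
The sequences that satisfy every rule: ADV PREP ADJ ADV ADV ADJ ADV ADV ADV ADV; ADV PREP ADV ADJ ADV ADJ ADV ADV ADV ADV; ADV PREP ADV ADV ADJ ADJ ADV ADV ADV ADV; ADJ PREP ADV ADV ADV ADJ ADV ADV ADV ADV.
Count = 4.

4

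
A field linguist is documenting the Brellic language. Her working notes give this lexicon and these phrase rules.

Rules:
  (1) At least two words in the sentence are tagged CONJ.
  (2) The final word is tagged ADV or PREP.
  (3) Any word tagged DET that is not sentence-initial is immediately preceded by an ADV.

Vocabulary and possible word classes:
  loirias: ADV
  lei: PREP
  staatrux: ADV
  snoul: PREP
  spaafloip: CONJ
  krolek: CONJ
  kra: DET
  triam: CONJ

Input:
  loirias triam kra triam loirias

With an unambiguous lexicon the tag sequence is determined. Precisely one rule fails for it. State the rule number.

Fixed tagging: ADV CONJ DET CONJ ADV.
Applying the rules: R1 ✓, R2 ✓, R3 ✗.
Only rule 3 fails.

3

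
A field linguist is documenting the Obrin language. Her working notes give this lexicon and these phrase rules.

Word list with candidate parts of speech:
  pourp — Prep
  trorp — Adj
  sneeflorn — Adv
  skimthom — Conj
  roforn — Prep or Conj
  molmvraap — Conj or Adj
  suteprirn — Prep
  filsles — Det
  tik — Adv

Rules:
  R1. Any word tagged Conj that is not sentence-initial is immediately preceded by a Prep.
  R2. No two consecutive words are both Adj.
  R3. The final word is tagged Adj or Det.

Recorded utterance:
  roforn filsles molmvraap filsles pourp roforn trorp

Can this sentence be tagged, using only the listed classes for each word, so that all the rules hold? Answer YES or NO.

YES

Candidates per position — 1:roforn {Prep,Conj}; 2:filsles {Det}; 3:molmvraap {Conj,Adj}; 4:filsles {Det}; 5:pourp {Prep}; 6:roforn {Prep,Conj}; 7:trorp {Adj}.
One satisfying assignment: Conj Det Adj Det Prep Prep Adj.
Checking: rule 1 holds; rule 2 holds; rule 3 holds.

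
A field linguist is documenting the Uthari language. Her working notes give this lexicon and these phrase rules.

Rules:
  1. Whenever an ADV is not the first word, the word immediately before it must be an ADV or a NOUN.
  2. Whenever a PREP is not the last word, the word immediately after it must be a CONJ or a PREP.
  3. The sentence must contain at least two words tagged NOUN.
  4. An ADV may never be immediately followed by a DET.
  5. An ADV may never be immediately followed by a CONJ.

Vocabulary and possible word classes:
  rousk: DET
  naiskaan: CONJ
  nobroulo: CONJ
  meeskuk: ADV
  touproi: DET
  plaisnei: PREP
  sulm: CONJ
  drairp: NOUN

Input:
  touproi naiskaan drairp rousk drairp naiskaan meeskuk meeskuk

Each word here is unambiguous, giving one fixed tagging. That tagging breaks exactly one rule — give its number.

1

Fixed tagging: DET CONJ NOUN DET NOUN CONJ ADV ADV.
Checking each rule: R1 ✗, R2 ✓, R3 ✓, R4 ✓, R5 ✓.
Only rule 1 fails.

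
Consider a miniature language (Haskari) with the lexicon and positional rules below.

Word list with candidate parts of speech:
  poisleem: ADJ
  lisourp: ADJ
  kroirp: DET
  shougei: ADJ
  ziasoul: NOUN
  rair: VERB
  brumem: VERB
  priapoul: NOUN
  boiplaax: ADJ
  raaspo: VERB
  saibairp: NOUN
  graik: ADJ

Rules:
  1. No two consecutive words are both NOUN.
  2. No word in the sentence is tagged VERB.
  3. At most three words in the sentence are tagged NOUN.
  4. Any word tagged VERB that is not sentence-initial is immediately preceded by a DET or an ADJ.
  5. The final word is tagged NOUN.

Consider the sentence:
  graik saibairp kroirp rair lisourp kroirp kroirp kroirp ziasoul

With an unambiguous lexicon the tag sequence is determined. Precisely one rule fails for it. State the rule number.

Fixed tagging: ADJ NOUN DET VERB ADJ DET DET DET NOUN.
Checking each rule: R1 pass, R2 fail, R3 pass, R4 pass, R5 pass.
Only rule 2 fails.

2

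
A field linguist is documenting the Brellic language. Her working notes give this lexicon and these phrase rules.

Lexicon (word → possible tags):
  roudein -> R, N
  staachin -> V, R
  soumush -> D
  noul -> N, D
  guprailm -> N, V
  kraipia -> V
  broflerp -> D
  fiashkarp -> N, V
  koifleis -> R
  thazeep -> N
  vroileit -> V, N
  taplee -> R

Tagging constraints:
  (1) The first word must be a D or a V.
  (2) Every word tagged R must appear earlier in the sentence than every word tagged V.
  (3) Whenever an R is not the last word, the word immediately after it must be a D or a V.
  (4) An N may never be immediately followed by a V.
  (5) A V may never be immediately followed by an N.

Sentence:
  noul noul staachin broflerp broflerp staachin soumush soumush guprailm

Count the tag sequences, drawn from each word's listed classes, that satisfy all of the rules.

Candidates per position — 1:noul {N,D}; 2:noul {N,D}; 3:staachin {V,R}; 4:broflerp {D}; 5:broflerp {D}; 6:staachin {V,R}; 7:soumush {D}; 8:soumush {D}; 9:guprailm {N,V}.
There are 32 candidate sequences in total.
Checking each against the rules leaves 10 sequences.
Count = 10.

10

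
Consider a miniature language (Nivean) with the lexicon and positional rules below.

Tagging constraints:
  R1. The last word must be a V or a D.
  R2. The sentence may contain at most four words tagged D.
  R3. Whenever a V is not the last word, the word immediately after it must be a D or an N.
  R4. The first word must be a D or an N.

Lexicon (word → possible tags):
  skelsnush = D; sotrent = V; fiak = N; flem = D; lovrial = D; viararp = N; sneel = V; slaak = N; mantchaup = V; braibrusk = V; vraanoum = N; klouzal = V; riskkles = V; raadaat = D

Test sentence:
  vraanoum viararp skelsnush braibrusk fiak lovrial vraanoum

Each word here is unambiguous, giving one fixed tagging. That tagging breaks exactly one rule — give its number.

Fixed tagging: N N D V N D N.
Rule check: R1 fail, R2 pass, R3 pass, R4 pass.
Only rule 1 fails.

1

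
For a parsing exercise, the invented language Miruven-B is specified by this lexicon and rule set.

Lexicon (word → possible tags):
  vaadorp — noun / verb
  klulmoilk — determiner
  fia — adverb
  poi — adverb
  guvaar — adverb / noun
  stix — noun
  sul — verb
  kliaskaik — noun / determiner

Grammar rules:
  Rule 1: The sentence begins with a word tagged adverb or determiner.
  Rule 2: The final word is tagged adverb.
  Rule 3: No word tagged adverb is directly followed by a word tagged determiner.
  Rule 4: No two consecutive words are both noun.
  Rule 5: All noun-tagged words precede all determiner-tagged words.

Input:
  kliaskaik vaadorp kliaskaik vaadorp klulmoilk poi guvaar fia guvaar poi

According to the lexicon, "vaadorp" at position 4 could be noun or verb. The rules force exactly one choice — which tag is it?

verb

Candidates per position — 1:kliaskaik {noun,determiner}; 2:vaadorp {noun,verb}; 3:kliaskaik {noun,determiner}; 4:vaadorp {noun,verb}; 5:klulmoilk {determiner}; 6:poi {adverb}; 7:guvaar {adverb,noun}; 8:fia {adverb}; 9:guvaar {adverb,noun}; 10:poi {adverb}.
At position 1, choosing noun makes rule 1 impossible to satisfy; hence determiner.
At position 2, choosing noun makes rule 5 impossible to satisfy; hence verb.
At position 3, choosing noun makes rule 5 impossible to satisfy; hence determiner.
At position 4, choosing noun makes rule 5 impossible to satisfy; hence verb.
At position 7, choosing noun makes rule 5 impossible to satisfy; hence adverb.
At position 9, choosing noun makes rule 5 impossible to satisfy; hence adverb.
The only consistent sequence is: determiner verb determiner verb determiner adverb adverb adverb adverb adverb.
Checking: rule 1 satisfied; rule 2 satisfied; rule 3 satisfied; rule 4 satisfied; rule 5 satisfied.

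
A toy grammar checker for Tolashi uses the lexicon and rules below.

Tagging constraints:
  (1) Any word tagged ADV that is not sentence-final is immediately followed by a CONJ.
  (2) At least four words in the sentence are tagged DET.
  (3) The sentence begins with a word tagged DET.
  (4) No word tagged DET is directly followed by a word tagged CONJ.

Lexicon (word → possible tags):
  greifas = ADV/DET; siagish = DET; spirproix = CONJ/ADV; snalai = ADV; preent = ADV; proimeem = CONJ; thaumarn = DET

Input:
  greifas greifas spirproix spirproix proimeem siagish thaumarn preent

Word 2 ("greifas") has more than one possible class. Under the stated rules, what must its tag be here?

Candidates per position — 1:greifas {ADV,DET}; 2:greifas {ADV,DET}; 3:spirproix {CONJ,ADV}; 4:spirproix {CONJ,ADV}; 5:proimeem {CONJ}; 6:siagish {DET}; 7:thaumarn {DET}; 8:preent {ADV}.
Word 1 cannot be ADV — rule 1 would then fail for every completion. It is DET.
Word 2 cannot be ADV — rule 2 would then fail for every completion. It is DET.
Word 3 cannot be CONJ — rule 4 would then fail for every completion. It is ADV.
Word 4 cannot be ADV — rule 1 would then fail for every completion. It is CONJ.
So the tagging must be: DET DET ADV CONJ CONJ DET DET ADV.
Rule-by-rule: rule 1 satisfied; rule 2 satisfied; rule 3 satisfied; rule 4 satisfied.

DET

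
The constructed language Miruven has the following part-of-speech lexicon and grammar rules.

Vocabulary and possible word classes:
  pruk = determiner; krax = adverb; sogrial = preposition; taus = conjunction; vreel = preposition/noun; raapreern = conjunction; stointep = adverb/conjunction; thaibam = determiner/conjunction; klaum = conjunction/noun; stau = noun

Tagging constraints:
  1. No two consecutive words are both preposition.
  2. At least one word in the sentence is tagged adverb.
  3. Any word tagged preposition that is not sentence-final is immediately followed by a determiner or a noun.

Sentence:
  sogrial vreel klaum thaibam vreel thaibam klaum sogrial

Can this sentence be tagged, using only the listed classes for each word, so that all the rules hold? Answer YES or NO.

NO

Candidates per position — 1:sogrial {preposition}; 2:vreel {preposition,noun}; 3:klaum {conjunction,noun}; 4:thaibam {determiner,conjunction}; 5:vreel {preposition,noun}; 6:thaibam {determiner,conjunction}; 7:klaum {conjunction,noun}; 8:sogrial {preposition}.
Rule 2 cannot be satisfied by any choice of tags from the lexicon.
So there is no consistent tagging.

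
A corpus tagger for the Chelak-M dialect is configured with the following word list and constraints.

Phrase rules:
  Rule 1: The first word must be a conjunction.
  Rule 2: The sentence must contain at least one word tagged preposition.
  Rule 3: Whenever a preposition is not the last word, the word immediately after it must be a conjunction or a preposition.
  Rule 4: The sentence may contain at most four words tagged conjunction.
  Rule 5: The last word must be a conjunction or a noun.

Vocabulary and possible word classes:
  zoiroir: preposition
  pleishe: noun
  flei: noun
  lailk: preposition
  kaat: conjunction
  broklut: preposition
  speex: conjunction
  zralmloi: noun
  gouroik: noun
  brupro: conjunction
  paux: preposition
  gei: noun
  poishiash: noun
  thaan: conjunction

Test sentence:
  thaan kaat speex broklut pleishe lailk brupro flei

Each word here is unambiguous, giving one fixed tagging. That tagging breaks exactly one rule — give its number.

Fixed tagging: conjunction conjunction conjunction preposition noun preposition conjunction noun.
Applying the rules: R1 pass, R2 pass, R3 fail, R4 pass, R5 pass.
Only rule 3 fails.

3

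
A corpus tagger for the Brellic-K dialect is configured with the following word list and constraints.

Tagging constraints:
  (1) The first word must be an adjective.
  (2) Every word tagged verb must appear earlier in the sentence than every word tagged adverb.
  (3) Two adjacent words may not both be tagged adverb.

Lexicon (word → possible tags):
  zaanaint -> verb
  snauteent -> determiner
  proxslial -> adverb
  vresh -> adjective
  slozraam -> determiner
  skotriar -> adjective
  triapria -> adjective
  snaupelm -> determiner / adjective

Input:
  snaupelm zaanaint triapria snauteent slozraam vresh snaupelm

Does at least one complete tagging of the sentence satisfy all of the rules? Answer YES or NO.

YES

Candidates per position — 1:snaupelm {determiner,adjective}; 2:zaanaint {verb}; 3:triapria {adjective}; 4:snauteent {determiner}; 5:slozraam {determiner}; 6:vresh {adjective}; 7:snaupelm {determiner,adjective}.
One satisfying assignment: adjective verb adjective determiner determiner adjective determiner.
Verifying each rule — rule 1 satisfied; rule 2 satisfied; rule 3 satisfied.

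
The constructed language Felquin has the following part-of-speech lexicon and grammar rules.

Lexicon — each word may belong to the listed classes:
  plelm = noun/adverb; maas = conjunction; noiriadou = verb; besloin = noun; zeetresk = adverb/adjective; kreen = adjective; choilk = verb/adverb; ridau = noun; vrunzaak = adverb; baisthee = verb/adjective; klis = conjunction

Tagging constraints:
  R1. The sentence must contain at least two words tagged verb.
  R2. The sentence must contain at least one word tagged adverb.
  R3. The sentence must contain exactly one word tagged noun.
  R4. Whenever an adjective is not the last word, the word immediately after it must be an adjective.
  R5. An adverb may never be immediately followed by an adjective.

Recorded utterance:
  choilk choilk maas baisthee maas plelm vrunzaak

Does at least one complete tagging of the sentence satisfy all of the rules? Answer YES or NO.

Candidates per position — 1:choilk {verb,adverb}; 2:choilk {verb,adverb}; 3:maas {conjunction}; 4:baisthee {verb,adjective}; 5:maas {conjunction}; 6:plelm {noun,adverb}; 7:vrunzaak {adverb}.
One satisfying assignment: adverb verb conjunction verb conjunction noun adverb.
Rule-by-rule: rule 1 ✓; rule 2 ✓; rule 3 ✓; rule 4 ✓; rule 5 ✓.

YES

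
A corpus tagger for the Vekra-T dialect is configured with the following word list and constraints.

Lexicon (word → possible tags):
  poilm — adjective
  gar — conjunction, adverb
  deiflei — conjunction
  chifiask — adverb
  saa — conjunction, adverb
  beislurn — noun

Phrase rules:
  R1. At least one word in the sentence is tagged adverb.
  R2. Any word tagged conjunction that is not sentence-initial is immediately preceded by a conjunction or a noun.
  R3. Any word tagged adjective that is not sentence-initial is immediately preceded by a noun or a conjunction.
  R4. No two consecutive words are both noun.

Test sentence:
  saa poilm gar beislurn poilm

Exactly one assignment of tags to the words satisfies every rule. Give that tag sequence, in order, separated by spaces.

Candidates per position — 1:saa {conjunction,adverb}; 2:poilm {adjective}; 3:gar {conjunction,adverb}; 4:beislurn {noun}; 5:poilm {adjective}.
If word 1 were adverb, no tagging could satisfy rule 3; so word 1 is conjunction.
If word 3 were conjunction, no tagging could satisfy rule 1; so word 3 is adverb.
The only consistent sequence is: conjunction adjective adverb noun adjective.
Verifying each rule — rule 1 ✓; rule 2 ✓; rule 3 ✓; rule 4 ✓.

conjunction adjective adverb noun adjective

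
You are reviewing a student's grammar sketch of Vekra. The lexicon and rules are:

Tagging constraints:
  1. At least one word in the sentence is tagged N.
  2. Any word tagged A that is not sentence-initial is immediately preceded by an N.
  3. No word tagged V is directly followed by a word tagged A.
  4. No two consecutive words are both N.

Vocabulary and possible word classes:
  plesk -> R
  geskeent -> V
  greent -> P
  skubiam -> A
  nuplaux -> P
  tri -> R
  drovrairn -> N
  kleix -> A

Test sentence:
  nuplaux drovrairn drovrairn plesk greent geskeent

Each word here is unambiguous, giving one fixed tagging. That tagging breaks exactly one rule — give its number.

4

Fixed tagging: P N N R P V.
Checking each rule: R1 ✓, R2 ✓, R3 ✓, R4 ✗.
Only rule 4 fails.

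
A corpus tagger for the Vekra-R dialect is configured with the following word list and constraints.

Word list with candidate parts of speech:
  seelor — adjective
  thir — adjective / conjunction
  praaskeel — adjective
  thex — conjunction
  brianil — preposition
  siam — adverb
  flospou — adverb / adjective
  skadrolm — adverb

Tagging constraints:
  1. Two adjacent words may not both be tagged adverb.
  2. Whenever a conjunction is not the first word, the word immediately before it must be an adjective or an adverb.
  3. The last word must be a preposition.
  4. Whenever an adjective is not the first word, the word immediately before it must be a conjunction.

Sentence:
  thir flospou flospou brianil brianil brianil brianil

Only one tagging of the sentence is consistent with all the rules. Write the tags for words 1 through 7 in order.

conjunction adjective adverb preposition preposition preposition preposition

Candidates per position — 1:thir {adjective,conjunction}; 2:flospou {adverb,adjective}; 3:flospou {adverb,adjective}; 4:brianil {preposition}; 5:brianil {preposition}; 6:brianil {preposition}; 7:brianil {preposition}.
At position 3, choosing adjective makes rule 4 impossible to satisfy; hence adverb.
At position 2, choosing adverb makes rule 1 impossible to satisfy; hence adjective.
At position 1, choosing adjective makes rule 4 impossible to satisfy; hence conjunction.
The only consistent sequence is: conjunction adjective adverb preposition preposition preposition preposition.
Verifying each rule — rule 1 ok; rule 2 ok; rule 3 ok; rule 4 ok.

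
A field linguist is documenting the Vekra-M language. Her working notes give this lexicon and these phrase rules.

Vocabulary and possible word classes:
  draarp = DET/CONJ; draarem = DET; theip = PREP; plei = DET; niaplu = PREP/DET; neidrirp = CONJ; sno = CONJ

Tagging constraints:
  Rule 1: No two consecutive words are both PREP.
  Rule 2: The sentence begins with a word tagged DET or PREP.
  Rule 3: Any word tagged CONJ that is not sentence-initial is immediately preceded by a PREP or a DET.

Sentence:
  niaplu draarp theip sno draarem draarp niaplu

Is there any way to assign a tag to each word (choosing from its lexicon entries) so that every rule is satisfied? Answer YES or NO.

YES

Candidates per position — 1:niaplu {PREP,DET}; 2:draarp {DET,CONJ}; 3:theip {PREP}; 4:sno {CONJ}; 5:draarem {DET}; 6:draarp {DET,CONJ}; 7:niaplu {PREP,DET}.
One satisfying assignment: DET CONJ PREP CONJ DET DET PREP.
Check: rule 1 ✓; rule 2 ✓; rule 3 ✓.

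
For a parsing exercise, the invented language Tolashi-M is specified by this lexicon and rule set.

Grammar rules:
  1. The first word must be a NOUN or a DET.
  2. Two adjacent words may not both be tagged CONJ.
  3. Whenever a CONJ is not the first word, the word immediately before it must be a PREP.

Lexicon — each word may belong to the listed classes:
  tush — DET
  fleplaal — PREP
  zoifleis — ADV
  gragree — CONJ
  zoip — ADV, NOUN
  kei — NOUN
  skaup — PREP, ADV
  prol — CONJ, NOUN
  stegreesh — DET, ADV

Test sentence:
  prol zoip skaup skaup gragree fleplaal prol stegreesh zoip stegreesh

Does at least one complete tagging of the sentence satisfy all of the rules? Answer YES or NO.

YES

Candidates per position — 1:prol {CONJ,NOUN}; 2:zoip {ADV,NOUN}; 3:skaup {PREP,ADV}; 4:skaup {PREP,ADV}; 5:gragree {CONJ}; 6:fleplaal {PREP}; 7:prol {CONJ,NOUN}; 8:stegreesh {DET,ADV}; 9:zoip {ADV,NOUN}; 10:stegreesh {DET,ADV}.
One satisfying assignment: NOUN NOUN PREP PREP CONJ PREP NOUN DET NOUN DET.
Checking: rule 1 satisfied; rule 2 satisfied; rule 3 satisfied.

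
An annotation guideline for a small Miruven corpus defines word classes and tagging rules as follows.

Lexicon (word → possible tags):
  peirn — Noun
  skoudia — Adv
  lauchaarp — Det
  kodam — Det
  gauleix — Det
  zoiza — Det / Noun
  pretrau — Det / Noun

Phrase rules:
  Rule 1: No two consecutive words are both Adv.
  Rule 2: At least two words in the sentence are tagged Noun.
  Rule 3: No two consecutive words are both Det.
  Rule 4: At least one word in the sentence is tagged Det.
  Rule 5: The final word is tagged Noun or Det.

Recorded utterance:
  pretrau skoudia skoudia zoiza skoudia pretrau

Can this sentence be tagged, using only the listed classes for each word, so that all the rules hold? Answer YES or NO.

NO

Candidates per position — 1:pretrau {Det,Noun}; 2:skoudia {Adv}; 3:skoudia {Adv}; 4:zoiza {Det,Noun}; 5:skoudia {Adv}; 6:pretrau {Det,Noun}.
Rule 1 cannot be satisfied by any choice of tags from the lexicon.
So there is no consistent tagging.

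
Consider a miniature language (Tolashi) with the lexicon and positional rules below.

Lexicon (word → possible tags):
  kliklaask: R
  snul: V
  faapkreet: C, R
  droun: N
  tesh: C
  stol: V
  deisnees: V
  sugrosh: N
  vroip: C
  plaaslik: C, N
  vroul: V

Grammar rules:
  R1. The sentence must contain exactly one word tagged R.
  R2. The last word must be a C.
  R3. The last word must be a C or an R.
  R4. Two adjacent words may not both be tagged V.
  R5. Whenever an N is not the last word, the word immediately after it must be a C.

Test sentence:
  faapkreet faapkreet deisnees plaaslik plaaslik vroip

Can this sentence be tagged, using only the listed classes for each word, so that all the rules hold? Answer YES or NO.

YES

Candidates per position — 1:faapkreet {C,R}; 2:faapkreet {C,R}; 3:deisnees {V}; 4:plaaslik {C,N}; 5:plaaslik {C,N}; 6:vroip {C}.
One satisfying assignment: R C V N C C.
Checking: rule 1 ✓; rule 2 ✓; rule 3 ✓; rule 4 ✓; rule 5 ✓.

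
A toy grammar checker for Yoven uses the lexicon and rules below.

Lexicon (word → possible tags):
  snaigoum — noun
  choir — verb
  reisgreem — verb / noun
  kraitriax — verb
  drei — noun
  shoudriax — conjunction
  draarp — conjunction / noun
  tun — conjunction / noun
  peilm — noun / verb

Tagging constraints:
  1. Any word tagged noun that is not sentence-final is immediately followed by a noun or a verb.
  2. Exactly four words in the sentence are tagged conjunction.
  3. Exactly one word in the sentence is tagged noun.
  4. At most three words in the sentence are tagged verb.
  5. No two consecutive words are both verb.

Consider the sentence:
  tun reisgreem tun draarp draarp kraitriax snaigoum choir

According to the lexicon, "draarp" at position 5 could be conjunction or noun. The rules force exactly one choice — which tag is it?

conjunction

Candidates per position — 1:tun {conjunction,noun}; 2:reisgreem {verb,noun}; 3:tun {conjunction,noun}; 4:draarp {conjunction,noun}; 5:draarp {conjunction,noun}; 6:kraitriax {verb}; 7:snaigoum {noun}; 8:choir {verb}.
At position 1, choosing noun makes rule 2 impossible to satisfy; hence conjunction.
At position 2, choosing noun makes rule 3 impossible to satisfy; hence verb.
At position 3, choosing noun makes rule 2 impossible to satisfy; hence conjunction.
At position 4, choosing noun makes rule 2 impossible to satisfy; hence conjunction.
At position 5, choosing noun makes rule 2 impossible to satisfy; hence conjunction.
So the tagging must be: conjunction verb conjunction conjunction conjunction verb noun verb.
Verifying each rule — rule 1 ok; rule 2 ok; rule 3 ok; rule 4 ok; rule 5 ok.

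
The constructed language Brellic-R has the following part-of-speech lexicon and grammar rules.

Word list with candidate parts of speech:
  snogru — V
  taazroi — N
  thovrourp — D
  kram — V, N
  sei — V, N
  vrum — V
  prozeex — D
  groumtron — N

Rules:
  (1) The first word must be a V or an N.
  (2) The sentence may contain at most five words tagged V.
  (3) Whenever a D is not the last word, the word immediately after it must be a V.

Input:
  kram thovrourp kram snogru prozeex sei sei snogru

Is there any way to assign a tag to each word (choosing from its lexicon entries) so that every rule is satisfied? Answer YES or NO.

YES

Candidates per position — 1:kram {V,N}; 2:thovrourp {D}; 3:kram {V,N}; 4:snogru {V}; 5:prozeex {D}; 6:sei {V,N}; 7:sei {V,N}; 8:snogru {V}.
One satisfying assignment: N D V V D V V V.
Rule-by-rule: rule 1 satisfied; rule 2 satisfied; rule 3 satisfied.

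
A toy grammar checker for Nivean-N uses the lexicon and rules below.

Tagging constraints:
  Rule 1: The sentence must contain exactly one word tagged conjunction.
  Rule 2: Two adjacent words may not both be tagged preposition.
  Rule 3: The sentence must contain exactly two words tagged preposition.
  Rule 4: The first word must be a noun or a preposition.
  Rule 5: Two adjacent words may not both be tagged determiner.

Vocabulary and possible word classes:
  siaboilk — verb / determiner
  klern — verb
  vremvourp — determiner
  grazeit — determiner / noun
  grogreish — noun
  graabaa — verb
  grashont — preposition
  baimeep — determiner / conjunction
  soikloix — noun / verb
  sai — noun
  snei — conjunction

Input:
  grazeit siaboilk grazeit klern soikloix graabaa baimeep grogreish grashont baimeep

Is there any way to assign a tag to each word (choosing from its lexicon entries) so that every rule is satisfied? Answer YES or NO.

NO

Candidates per position — 1:grazeit {determiner,noun}; 2:siaboilk {verb,determiner}; 3:grazeit {determiner,noun}; 4:klern {verb}; 5:soikloix {noun,verb}; 6:graabaa {verb}; 7:baimeep {determiner,conjunction}; 8:grogreish {noun}; 9:grashont {preposition}; 10:baimeep {determiner,conjunction}.
Rule 3 cannot be satisfied by any choice of tags from the lexicon.
So there is no consistent tagging.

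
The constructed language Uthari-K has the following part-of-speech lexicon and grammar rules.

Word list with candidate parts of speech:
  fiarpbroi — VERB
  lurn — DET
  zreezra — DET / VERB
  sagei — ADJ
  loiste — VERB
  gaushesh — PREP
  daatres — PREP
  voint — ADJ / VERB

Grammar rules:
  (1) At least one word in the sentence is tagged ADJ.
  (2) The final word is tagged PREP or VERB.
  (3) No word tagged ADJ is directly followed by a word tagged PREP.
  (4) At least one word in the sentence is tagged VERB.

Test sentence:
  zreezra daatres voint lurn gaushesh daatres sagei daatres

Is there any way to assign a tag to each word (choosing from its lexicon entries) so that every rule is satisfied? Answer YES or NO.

Candidates per position — 1:zreezra {DET,VERB}; 2:daatres {PREP}; 3:voint {ADJ,VERB}; 4:lurn {DET}; 5:gaushesh {PREP}; 6:daatres {PREP}; 7:sagei {ADJ}; 8:daatres {PREP}.
Rule 3 cannot be satisfied by any choice of tags from the lexicon.
So there is no consistent tagging.

NO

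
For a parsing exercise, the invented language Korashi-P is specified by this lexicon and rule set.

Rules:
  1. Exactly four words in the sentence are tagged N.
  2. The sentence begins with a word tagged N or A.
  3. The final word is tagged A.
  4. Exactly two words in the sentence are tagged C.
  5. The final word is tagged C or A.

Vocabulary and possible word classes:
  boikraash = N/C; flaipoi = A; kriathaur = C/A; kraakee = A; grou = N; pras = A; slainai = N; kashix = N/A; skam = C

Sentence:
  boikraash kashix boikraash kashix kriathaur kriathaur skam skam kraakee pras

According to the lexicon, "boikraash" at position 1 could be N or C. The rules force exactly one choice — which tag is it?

Candidates per position — 1:boikraash {N,C}; 2:kashix {N,A}; 3:boikraash {N,C}; 4:kashix {N,A}; 5:kriathaur {C,A}; 6:kriathaur {C,A}; 7:skam {C}; 8:skam {C}; 9:kraakee {A}; 10:pras {A}.
Word 1 cannot be C — rule 1 would then fail for every completion. It is N.
Word 2 cannot be A — rule 1 would then fail for every completion. It is N.
Word 3 cannot be C — rule 1 would then fail for every completion. It is N.
Word 4 cannot be A — rule 1 would then fail for every completion. It is N.
Word 5 cannot be C — rule 4 would then fail for every completion. It is A.
Word 6 cannot be C — rule 4 would then fail for every completion. It is A.
So the tagging must be: N N N N A A C C A A.
Rule-by-rule: rule 1 holds; rule 2 holds; rule 3 holds; rule 4 holds; rule 5 holds.

N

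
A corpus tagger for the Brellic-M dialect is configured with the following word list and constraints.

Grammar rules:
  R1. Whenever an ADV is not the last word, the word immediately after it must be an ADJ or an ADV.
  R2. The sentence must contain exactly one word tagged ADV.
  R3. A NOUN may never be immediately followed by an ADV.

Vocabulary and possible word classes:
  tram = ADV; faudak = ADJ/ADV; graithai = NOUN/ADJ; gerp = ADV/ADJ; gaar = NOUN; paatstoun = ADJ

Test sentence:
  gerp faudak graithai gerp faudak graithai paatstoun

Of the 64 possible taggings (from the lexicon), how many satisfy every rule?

Candidates per position — 1:gerp {ADV,ADJ}; 2:faudak {ADJ,ADV}; 3:graithai {NOUN,ADJ}; 4:gerp {ADV,ADJ}; 5:faudak {ADJ,ADV}; 6:graithai {NOUN,ADJ}; 7:paatstoun {ADJ}.
There are 64 candidate sequences in total.
Checking each against the rules leaves 10 sequences.
Count = 10.

10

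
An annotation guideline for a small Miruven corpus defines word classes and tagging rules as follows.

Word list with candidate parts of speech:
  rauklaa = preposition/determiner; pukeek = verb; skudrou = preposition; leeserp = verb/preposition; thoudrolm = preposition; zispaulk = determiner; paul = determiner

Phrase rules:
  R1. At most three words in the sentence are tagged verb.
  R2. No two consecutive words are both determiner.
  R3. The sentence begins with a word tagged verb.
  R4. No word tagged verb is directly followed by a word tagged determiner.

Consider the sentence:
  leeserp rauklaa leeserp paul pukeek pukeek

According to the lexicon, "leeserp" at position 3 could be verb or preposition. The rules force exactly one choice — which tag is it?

Candidates per position — 1:leeserp {verb,preposition}; 2:rauklaa {preposition,determiner}; 3:leeserp {verb,preposition}; 4:paul {determiner}; 5:pukeek {verb}; 6:pukeek {verb}.
Position 1: preposition is ruled out by rule 3; that leaves verb.
Position 2: determiner is ruled out by rule 4; that leaves preposition.
Position 3: verb is ruled out by rule 1; that leaves preposition.
That leaves exactly one tagging: verb preposition preposition determiner verb verb.
Checking: rule 1 ok; rule 2 ok; rule 3 ok; rule 4 ok.

preposition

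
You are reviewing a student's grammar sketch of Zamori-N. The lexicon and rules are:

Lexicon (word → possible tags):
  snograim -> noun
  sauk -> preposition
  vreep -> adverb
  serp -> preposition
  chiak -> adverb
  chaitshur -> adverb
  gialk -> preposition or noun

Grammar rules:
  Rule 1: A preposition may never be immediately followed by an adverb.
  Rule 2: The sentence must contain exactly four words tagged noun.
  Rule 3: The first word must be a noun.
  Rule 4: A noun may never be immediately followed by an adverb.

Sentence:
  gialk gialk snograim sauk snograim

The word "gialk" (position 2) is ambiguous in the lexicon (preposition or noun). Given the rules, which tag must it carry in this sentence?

noun

Candidates per position — 1:gialk {preposition,noun}; 2:gialk {preposition,noun}; 3:snograim {noun}; 4:sauk {preposition}; 5:snograim {noun}.
At position 1, choosing preposition makes rule 2 impossible to satisfy; hence noun.
At position 2, choosing preposition makes rule 2 impossible to satisfy; hence noun.
The only consistent sequence is: noun noun noun preposition noun.
Check: rule 1 ok; rule 2 ok; rule 3 ok; rule 4 ok.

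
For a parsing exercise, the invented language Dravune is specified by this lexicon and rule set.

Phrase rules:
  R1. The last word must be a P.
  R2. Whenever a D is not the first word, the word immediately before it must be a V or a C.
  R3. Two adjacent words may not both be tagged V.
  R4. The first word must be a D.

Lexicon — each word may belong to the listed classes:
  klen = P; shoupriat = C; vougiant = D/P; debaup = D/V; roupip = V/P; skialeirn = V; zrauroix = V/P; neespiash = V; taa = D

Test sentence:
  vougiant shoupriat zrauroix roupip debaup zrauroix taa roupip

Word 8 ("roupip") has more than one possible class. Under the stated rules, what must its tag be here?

Candidates per position — 1:vougiant {D,P}; 2:shoupriat {C}; 3:zrauroix {V,P}; 4:roupip {V,P}; 5:debaup {D,V}; 6:zrauroix {V,P}; 7:taa {D}; 8:roupip {V,P}.
Position 1: tagging it P would leave rule 4 unsatisfiable, so it must be D.
Position 6: tagging it P would leave rule 2 unsatisfiable, so it must be V.
Position 8: tagging it V would leave rule 1 unsatisfiable, so it must be P.
Position 5: tagging it V would leave rule 3 unsatisfiable, so it must be D.
Position 4: tagging it P would leave rule 2 unsatisfiable, so it must be V.
Position 3: tagging it V would leave rule 3 unsatisfiable, so it must be P.
The only consistent sequence is: D C P V D V D P.
Checking: rule 1 holds; rule 2 holds; rule 3 holds; rule 4 holds.

P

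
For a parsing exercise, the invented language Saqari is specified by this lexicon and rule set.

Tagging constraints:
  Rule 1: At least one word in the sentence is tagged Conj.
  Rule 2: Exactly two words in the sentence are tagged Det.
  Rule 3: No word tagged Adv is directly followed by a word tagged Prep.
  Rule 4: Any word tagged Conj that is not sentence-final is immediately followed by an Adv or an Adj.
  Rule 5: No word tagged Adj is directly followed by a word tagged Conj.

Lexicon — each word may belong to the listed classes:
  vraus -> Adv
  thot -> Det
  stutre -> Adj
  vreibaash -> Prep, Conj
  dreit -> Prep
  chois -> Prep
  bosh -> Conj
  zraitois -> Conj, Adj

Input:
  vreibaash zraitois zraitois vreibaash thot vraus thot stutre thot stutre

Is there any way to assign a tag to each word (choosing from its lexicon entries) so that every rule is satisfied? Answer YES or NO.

Candidates per position — 1:vreibaash {Prep,Conj}; 2:zraitois {Conj,Adj}; 3:zraitois {Conj,Adj}; 4:vreibaash {Prep,Conj}; 5:thot {Det}; 6:vraus {Adv}; 7:thot {Det}; 8:stutre {Adj}; 9:thot {Det}; 10:stutre {Adj}.
Rule 2 cannot be satisfied by any choice of tags from the lexicon.
So there is no consistent tagging.

NO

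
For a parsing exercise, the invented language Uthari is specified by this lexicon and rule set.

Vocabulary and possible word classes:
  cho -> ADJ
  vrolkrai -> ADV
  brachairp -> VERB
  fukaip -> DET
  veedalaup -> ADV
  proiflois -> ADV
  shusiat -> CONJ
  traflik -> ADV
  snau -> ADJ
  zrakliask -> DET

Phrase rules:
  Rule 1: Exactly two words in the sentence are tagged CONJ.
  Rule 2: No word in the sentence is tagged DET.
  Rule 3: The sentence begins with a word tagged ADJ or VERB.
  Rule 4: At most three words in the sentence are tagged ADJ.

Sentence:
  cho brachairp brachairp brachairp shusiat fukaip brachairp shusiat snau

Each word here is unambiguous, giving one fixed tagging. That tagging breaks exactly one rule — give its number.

Fixed tagging: ADJ VERB VERB VERB CONJ DET VERB CONJ ADJ.
Applying the rules: R1 pass, R2 fail, R3 pass, R4 pass.
Only rule 2 fails.

2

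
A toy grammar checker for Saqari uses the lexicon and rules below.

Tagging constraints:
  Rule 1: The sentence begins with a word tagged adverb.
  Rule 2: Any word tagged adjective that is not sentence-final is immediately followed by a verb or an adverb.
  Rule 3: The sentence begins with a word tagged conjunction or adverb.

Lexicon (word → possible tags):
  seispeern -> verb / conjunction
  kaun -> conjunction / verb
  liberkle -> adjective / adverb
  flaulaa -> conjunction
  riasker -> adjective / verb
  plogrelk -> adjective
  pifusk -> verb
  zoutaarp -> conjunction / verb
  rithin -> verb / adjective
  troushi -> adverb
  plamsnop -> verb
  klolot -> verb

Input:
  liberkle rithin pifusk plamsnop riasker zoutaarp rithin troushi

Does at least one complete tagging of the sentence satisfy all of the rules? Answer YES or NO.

Candidates per position — 1:liberkle {adjective,adverb}; 2:rithin {verb,adjective}; 3:pifusk {verb}; 4:plamsnop {verb}; 5:riasker {adjective,verb}; 6:zoutaarp {conjunction,verb}; 7:rithin {verb,adjective}; 8:troushi {adverb}.
One satisfying assignment: adverb adjective verb verb verb verb verb adverb.
Verifying each rule — rule 1 ok; rule 2 ok; rule 3 ok.

YES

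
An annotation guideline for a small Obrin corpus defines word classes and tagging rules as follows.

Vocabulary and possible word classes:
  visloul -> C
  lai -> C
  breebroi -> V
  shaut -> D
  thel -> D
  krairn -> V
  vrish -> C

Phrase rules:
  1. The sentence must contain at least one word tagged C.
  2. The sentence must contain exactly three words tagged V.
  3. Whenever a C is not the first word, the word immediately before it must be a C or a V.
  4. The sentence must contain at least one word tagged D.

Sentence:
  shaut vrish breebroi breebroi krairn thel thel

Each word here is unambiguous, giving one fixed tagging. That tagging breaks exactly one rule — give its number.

Fixed tagging: D C V V V D D.
Applying the rules: R1 holds, R2 holds, R3 violated, R4 holds.
Only rule 3 fails.

3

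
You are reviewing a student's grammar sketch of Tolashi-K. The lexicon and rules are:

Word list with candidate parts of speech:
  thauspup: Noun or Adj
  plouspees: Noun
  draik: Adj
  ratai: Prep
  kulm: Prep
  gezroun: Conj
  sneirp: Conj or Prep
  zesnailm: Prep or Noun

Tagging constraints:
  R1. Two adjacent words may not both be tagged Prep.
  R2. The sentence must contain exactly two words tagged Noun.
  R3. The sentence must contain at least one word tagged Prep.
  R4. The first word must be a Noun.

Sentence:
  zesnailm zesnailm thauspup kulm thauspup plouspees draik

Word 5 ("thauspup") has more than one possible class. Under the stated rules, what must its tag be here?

Adj

Candidates per position — 1:zesnailm {Prep,Noun}; 2:zesnailm {Prep,Noun}; 3:thauspup {Noun,Adj}; 4:kulm {Prep}; 5:thauspup {Noun,Adj}; 6:plouspees {Noun}; 7:draik {Adj}.
Word 1 cannot be Prep — rule 4 would then fail for every completion. It is Noun.
Word 2 cannot be Noun — rule 2 would then fail for every completion. It is Prep.
Word 3 cannot be Noun — rule 2 would then fail for every completion. It is Adj.
Word 5 cannot be Noun — rule 2 would then fail for every completion. It is Adj.
So the tagging must be: Noun Prep Adj Prep Adj Noun Adj.
Checking: rule 1 ok; rule 2 ok; rule 3 ok; rule 4 ok.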